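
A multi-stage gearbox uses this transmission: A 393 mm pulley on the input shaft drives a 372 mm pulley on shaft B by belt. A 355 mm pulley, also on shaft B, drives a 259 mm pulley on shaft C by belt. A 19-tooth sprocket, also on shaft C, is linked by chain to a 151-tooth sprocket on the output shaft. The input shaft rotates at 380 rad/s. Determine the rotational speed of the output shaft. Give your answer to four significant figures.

Belt: ratio = 372/393 = 0.94656, so shaft B turns at 380 / 0.94656 = 401.45 rad/s.
Belt: ratio = 259/355 = 0.72958, so shaft C turns at 401.45 / 0.72958 = 550.25 rad/s.
Chain: ratio = 151/19 = 7.9474, so the output shaft turns at 550.25 / 7.9474 = 69.237 rad/s.

69.24 rad/s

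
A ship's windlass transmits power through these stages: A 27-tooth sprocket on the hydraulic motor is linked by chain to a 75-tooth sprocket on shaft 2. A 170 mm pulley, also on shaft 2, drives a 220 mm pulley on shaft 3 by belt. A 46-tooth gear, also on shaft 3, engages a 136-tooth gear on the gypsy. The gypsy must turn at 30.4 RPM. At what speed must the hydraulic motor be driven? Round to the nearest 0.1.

323.1 RPM

Overall ratio R = 2.7778 × 1.2941 × 2.9565 = 10.628.
Required input speed = output speed × R = 30.4 × 10.628 = 323.09 RPM.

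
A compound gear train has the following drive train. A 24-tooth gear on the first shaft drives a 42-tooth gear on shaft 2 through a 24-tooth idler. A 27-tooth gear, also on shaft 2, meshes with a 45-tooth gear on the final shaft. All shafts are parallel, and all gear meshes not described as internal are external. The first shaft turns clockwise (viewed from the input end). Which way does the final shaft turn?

the first shaft → shaft 2: driver → idler → driven is 2 external meshes, 2 reversals → CW.
shaft 2 → the final shaft: external mesh, 1 reversal → CCW.
3 reversals in total — an odd number — so the final shaft turns opposite to the first shaft.

counterclockwise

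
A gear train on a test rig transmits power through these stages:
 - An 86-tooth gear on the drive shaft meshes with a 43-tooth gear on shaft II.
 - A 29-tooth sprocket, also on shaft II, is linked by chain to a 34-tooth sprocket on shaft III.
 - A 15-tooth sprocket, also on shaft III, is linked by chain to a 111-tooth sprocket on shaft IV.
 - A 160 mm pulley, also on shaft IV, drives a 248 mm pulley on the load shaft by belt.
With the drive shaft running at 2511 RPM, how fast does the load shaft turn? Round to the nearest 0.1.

Gear mesh: ratio = 43/86 = 0.5, so shaft II turns at 2511 / 0.5 = 5022 RPM.
Chain: ratio = 34/29 = 1.1724, so shaft III turns at 5022 / 1.1724 = 4283.5 RPM.
Chain: ratio = 111/15 = 7.4, so shaft IV turns at 4283.5 / 7.4 = 578.85 RPM.
Belt: ratio = 248/160 = 1.55, so the load shaft turns at 578.85 / 1.55 = 373.45 RPM.

373.4 RPM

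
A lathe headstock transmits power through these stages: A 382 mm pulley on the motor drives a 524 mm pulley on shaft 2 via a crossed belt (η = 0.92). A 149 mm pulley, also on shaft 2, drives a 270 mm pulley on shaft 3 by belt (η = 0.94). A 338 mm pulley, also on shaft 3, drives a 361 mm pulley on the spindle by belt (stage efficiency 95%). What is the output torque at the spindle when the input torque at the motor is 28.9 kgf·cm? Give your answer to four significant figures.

63.03 kgf·cm

After the belt (524/382): 28.9 × 1.3717 × 0.92 = 36.471 kgf·cm
After the belt (270/149): 36.471 × 1.8121 × 0.94 = 62.124 kgf·cm
After the belt (361/338): 62.124 × 1.068 × 0.95 = 63.034 kgf·cm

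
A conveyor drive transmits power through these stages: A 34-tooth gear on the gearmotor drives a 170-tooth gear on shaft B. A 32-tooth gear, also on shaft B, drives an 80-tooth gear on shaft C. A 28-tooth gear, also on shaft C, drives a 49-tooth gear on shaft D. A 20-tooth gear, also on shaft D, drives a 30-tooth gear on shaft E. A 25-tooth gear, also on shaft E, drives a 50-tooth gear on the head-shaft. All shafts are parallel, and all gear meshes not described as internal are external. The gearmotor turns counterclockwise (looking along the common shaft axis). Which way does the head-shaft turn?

the gearmotor → shaft B: external mesh, 1 reversal → CW.
shaft B → shaft C: external mesh, 1 reversal → CCW.
shaft C → shaft D: external mesh, 1 reversal → CW.
shaft D → shaft E: external mesh, 1 reversal → CCW.
shaft E → the head-shaft: external mesh, 1 reversal → CW.
5 reversals in total — an odd number — so the head-shaft turns opposite to the gearmotor.

clockwise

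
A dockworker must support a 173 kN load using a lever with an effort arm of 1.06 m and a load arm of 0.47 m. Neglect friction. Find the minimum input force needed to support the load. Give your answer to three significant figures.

76.7 kN

Lever MA = effort arm / load arm = 1.06/0.47 = 2.2553.
Effort = load / MA = 173 / 2.2553 = 76.708 kN.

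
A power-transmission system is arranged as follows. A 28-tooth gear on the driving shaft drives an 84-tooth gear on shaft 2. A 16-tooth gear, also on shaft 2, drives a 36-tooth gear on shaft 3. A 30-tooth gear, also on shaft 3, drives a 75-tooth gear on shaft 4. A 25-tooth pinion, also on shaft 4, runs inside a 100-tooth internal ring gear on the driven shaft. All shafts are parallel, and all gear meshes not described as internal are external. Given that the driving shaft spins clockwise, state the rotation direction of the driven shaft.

counterclockwise

the driving shaft → shaft 2: external mesh, 1 reversal → CCW.
shaft 2 → shaft 3: external mesh, 1 reversal → CW.
shaft 3 → shaft 4: external mesh, 1 reversal → CCW.
shaft 4 → the driven shaft: internal mesh, same direction → CCW.
3 reversals in total — an odd number — so the driven shaft turns opposite to the driving shaft.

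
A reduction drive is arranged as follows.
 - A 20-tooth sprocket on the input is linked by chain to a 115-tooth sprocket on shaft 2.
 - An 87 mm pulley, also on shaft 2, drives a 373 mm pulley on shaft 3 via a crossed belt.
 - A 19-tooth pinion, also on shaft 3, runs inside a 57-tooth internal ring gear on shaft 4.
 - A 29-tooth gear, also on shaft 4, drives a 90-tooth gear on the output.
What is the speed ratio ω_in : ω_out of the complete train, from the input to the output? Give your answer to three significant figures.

Each stage contributes driven/driver: chain 115/20 = 5.75, belt 373/87 = 4.2874, internal gear 57/19 = 3, gear mesh 90/29 = 3.1034.
Overall: 5.75 × 4.2874 × 3 × 3.1034 = 229.52.

230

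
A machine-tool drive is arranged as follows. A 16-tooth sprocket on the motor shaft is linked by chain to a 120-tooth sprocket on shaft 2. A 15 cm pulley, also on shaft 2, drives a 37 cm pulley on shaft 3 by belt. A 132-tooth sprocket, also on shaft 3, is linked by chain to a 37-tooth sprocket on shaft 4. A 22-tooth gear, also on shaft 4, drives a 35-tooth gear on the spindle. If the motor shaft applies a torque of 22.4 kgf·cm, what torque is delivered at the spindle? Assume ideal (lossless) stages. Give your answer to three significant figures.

After the chain (120/16): 22.4 × 7.5 = 168 kgf·cm
After the belt (37/15): 168 × 2.4667 = 414.4 kgf·cm
After the chain (37/132): 414.4 × 0.2803 = 116.16 kgf·cm
After the gear mesh (35/22): 116.16 × 1.5909 = 184.8 kgf·cm

185 kgf·cm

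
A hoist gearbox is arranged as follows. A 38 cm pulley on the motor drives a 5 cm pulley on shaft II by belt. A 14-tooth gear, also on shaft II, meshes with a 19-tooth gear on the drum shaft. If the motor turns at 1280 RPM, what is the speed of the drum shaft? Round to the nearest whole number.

the motor → shaft II (belt, 5/38): 1280 ÷ 0.13158 = 9728 RPM
shaft II → the drum shaft (gear mesh, 19/14): 9728 ÷ 1.3571 = 7168 RPM

7168 RPM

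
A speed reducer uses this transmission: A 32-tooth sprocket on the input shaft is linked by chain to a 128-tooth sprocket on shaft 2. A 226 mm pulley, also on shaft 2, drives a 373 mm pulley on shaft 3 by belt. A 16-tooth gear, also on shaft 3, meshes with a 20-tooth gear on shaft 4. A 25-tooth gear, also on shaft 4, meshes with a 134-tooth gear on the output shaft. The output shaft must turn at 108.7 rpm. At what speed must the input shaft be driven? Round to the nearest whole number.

Overall ratio R = 4 × 1.6504 × 1.25 × 5.36 = 44.232.
Required input speed = output speed × R = 108.7 × 44.232 = 4808 rpm.

4808 rpm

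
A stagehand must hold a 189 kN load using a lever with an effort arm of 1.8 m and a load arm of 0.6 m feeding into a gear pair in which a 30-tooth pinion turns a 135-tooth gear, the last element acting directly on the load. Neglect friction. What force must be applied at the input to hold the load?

Lever MA = effort arm / load arm = 1.8/0.6 = 3.
Gear pair MA = 135/30 = 4.5.
Combined ideal MA = 3 × 4.5 = 13.5.
Effort = load / MA = 189 / 13.5 = 14 kN.

14 kN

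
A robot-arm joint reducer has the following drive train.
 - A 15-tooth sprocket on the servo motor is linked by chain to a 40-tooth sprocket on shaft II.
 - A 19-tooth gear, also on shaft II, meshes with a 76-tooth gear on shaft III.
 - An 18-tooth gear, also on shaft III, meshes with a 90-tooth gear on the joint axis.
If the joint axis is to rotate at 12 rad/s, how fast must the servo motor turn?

640 rad/s

Overall ratio R = 2.6667 × 4 × 5 = 53.333.
Required input speed = output speed × R = 12 × 53.333 = 640 rad/s.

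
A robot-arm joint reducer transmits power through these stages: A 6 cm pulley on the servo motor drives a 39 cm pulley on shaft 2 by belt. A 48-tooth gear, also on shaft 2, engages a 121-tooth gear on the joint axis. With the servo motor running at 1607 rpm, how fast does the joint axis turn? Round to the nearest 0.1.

98.1 rpm

Belt: ratio = 39/6 = 6.5, so shaft 2 turns at 1607 / 6.5 = 247.23 rpm.
Gear mesh: ratio = 121/48 = 2.5208, so the joint axis turns at 247.23 / 2.5208 = 98.075 rpm.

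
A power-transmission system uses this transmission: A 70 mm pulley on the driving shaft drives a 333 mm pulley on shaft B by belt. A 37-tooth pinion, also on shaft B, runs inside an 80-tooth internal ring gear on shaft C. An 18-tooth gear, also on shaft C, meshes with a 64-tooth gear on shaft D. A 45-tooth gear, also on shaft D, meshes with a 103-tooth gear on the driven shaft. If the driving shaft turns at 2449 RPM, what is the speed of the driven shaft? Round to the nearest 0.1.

29.3 RPM

Belt: ratio = 333/70 = 4.7571, so shaft B turns at 2449 / 4.7571 = 514.8 RPM.
Internal gear: ratio = 80/37 = 2.1622, so shaft C turns at 514.8 / 2.1622 = 238.1 RPM.
Gear mesh: ratio = 64/18 = 3.5556, so shaft D turns at 238.1 / 3.5556 = 66.965 RPM.
Gear mesh: ratio = 103/45 = 2.2889, so the driven shaft turns at 66.965 / 2.2889 = 29.256 RPM.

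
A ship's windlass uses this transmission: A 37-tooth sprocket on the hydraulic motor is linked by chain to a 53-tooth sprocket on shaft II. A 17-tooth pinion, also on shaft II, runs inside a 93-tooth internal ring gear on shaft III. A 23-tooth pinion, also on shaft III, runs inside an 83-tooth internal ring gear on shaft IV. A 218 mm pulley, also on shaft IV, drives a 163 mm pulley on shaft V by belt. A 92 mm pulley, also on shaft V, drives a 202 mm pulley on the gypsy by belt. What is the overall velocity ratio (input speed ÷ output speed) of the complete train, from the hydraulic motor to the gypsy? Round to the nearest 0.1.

Each stage contributes driven/driver: chain 53/37 = 1.4324, internal gear 93/17 = 5.4706, internal gear 83/23 = 3.6087, belt 163/218 = 0.74771, belt 202/92 = 2.1957.
Overall: 1.4324 × 5.4706 × 3.6087 × 0.74771 × 2.1957 = 46.425.

46.4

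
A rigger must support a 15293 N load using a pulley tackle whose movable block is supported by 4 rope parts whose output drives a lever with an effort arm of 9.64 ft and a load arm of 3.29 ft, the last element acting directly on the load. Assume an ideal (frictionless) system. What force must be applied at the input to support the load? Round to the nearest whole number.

Block-and-tackle MA = number of supporting rope parts = 4.
Lever MA = effort arm / load arm = 9.64/3.29 = 2.9301.
Combined ideal MA = 4 × 2.9301 = 11.72.
Effort = load / MA = 15293 / 11.72 = 1304.8 N.

1305 N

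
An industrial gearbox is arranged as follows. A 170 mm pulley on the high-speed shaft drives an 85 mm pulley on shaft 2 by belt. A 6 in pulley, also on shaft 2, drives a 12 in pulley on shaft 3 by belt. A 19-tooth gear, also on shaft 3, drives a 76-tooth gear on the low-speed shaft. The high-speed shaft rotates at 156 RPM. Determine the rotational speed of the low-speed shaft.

39 RPM

the high-speed shaft → shaft 2 (belt, 85/170): 156 ÷ 0.5 = 312 RPM
shaft 2 → shaft 3 (belt, 12/6): 312 ÷ 2 = 156 RPM
shaft 3 → the low-speed shaft (gear mesh, 76/19): 156 ÷ 4 = 39 RPM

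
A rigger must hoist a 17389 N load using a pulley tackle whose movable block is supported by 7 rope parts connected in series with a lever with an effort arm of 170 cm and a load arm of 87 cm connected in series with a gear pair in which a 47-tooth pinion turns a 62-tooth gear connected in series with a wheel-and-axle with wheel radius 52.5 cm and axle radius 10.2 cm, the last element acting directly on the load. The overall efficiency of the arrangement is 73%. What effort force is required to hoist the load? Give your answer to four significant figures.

256.5 N

Block-and-tackle MA = number of supporting rope parts = 7.
Lever MA = effort arm / load arm = 170/87 = 1.954.
Gear pair MA = 62/47 = 1.3191.
Wheel-and-axle MA = R/r = 52.5/10.2 = 5.1471.
Combined ideal MA = 7 × 1.954 × 1.3191 × 5.1471 = 92.871.
Actual MA = 92.871 × 0.73 = 67.796.
Effort = load / actual MA = 17389 / 67.796 = 256.49 N.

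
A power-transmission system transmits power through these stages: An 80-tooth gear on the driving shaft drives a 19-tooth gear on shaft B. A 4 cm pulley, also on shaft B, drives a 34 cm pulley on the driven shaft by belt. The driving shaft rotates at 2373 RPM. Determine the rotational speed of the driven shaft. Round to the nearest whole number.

the driving shaft → shaft B (gear mesh, 19/80): 2373 ÷ 0.2375 = 9991.6 RPM
shaft B → the driven shaft (belt, 34/4): 9991.6 ÷ 8.5 = 1175.5 RPM

1175 RPM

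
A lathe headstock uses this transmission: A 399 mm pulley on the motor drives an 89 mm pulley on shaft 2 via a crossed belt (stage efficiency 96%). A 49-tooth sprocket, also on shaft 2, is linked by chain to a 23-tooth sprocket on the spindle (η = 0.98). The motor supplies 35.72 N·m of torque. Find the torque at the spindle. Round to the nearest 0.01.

After the belt (89/399): 35.72 × 0.22306 × 0.96 = 7.6489 N·m
After the chain (23/49): 7.6489 × 0.46939 × 0.98 = 3.5185 N·m

3.52 N·m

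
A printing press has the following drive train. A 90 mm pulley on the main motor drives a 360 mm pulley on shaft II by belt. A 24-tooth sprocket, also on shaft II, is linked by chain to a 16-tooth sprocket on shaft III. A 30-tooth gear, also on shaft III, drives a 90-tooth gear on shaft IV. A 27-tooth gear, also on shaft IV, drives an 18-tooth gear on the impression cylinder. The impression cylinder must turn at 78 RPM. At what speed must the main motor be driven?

416 RPM

Overall ratio R = 4 × 0.66667 × 3 × 0.66667 = 5.3333.
Required input speed = output speed × R = 78 × 5.3333 = 416 RPM.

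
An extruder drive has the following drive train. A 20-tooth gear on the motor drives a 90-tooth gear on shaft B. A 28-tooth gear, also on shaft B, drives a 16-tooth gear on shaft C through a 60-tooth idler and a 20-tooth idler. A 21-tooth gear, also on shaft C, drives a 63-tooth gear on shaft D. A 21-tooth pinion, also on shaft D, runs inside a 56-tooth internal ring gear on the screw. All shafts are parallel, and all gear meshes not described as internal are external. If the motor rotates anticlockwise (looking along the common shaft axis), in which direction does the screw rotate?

the motor → shaft B: external mesh, 1 reversal → CW.
shaft B → shaft C: driver → idler → idler → driven is 3 external meshes, 3 reversals → CCW.
shaft C → shaft D: external mesh, 1 reversal → CW.
shaft D → the screw: internal mesh, same direction → CW.
5 reversals in total — an odd number — so the screw turns opposite to the motor.

clockwise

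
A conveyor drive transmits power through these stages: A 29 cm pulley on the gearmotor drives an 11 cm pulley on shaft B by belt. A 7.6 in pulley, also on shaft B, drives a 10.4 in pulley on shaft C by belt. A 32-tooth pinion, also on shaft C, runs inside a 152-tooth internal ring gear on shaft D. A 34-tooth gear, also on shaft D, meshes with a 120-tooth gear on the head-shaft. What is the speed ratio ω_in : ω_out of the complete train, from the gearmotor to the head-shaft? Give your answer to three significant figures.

8.70

Each stage contributes driven/driver: belt 11/29 = 0.37931, belt 10.4/7.6 = 1.3684, internal gear 152/32 = 4.75, gear mesh 120/34 = 3.5294.
Overall: 0.37931 × 1.3684 × 4.75 × 3.5294 = 8.7018.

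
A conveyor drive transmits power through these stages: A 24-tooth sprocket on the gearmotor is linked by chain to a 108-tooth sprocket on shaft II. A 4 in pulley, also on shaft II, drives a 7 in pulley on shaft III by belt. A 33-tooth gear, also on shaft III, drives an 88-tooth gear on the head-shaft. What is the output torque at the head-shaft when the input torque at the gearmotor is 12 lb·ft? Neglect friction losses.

252 lb·ft

After the chain (108/24): 12 × 4.5 = 54 lb·ft
After the belt (7/4): 54 × 1.75 = 94.5 lb·ft
After the gear mesh (88/33): 94.5 × 2.6667 = 252 lb·ft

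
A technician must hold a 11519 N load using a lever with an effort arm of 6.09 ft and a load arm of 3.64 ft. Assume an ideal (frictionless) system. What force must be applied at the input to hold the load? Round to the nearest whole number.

6885 N

Lever MA = effort arm / load arm = 6.09/3.64 = 1.6731.
Effort = load / MA = 11519 / 1.6731 = 6884.9 N.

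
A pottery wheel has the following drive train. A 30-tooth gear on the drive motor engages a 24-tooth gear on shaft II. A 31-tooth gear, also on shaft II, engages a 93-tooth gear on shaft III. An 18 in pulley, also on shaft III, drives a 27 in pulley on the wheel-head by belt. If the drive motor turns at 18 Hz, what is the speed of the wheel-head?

5 Hz

gear mesh 24/30 = 0.8 → 18/0.8 = 22.5 Hz
gear mesh 93/31 = 3 → 22.5/3 = 7.5 Hz
belt 27/18 = 1.5 → 7.5/1.5 = 5 Hz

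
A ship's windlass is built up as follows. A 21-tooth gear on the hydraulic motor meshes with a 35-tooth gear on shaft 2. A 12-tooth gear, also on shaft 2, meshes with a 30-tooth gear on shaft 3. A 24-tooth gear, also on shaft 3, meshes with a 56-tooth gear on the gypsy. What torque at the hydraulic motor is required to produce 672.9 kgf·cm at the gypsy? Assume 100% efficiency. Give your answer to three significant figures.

69.2 kgf·cm

Overall ratio R = 1.6667 × 2.5 × 2.3333 = 9.7222.
Input torque = output torque / R = 672.9 / 9.7222 = 69.213 kgf·cm.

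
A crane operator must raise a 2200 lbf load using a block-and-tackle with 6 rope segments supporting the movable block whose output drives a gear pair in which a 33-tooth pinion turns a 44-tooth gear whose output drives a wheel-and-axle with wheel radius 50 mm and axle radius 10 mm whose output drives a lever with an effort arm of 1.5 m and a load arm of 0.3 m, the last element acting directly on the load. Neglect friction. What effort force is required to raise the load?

Block-and-tackle MA = number of supporting rope parts = 6.
Gear pair MA = 44/33 = 1.3333.
Wheel-and-axle MA = R/r = 50/10 = 5.
Lever MA = effort arm / load arm = 1.5/0.3 = 5.
Combined ideal MA = 6 × 1.3333 × 5 × 5 = 200.
Effort = load / MA = 2200 / 200 = 11 lbf.

11 lbf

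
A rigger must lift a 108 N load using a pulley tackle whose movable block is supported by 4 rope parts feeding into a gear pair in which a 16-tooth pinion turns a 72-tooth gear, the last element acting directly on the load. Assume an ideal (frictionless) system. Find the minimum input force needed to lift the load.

Block-and-tackle MA = number of supporting rope parts = 4.
Gear pair MA = 72/16 = 4.5.
Combined ideal MA = 4 × 4.5 = 18.
Effort = load / MA = 108 / 18 = 6 N.

6 N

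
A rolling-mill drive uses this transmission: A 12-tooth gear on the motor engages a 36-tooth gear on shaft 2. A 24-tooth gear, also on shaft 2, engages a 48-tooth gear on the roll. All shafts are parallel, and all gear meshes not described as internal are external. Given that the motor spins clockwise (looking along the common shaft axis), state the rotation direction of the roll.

clockwise

the motor → shaft 2: external mesh, 1 reversal → CCW.
shaft 2 → the roll: external mesh, 1 reversal → CW.
2 reversals in total — an even number — so the roll turns the same way as the motor.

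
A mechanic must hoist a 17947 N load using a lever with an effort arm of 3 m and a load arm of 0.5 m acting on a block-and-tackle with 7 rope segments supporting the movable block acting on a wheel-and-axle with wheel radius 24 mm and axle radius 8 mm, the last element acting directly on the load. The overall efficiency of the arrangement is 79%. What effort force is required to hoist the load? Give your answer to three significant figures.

Lever MA = effort arm / load arm = 3/0.5 = 6.
Block-and-tackle MA = number of supporting rope parts = 7.
Wheel-and-axle MA = R/r = 24/8 = 3.
Combined ideal MA = 6 × 7 × 3 = 126.
Actual MA = 126 × 0.79 = 99.54.
Effort = load / actual MA = 17947 / 99.54 = 180.3 N.

180 N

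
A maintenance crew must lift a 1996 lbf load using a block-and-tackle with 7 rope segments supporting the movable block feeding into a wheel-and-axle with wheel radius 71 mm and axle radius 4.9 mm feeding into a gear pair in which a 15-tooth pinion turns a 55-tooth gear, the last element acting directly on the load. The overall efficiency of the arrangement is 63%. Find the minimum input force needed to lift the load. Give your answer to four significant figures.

Block-and-tackle MA = number of supporting rope parts = 7.
Wheel-and-axle MA = R/r = 71/4.9 = 14.49.
Gear pair MA = 55/15 = 3.6667.
Combined ideal MA = 7 × 14.49 × 3.6667 = 371.9.
Actual MA = 371.9 × 0.63 = 234.3.
Effort = load / actual MA = 1996 / 234.3 = 8.519 lbf.

8.519 lbf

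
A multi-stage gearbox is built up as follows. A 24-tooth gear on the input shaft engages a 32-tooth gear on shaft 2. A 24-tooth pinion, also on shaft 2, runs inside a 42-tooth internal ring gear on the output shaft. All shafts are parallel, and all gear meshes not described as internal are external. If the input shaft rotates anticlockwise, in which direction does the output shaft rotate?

the input shaft → shaft 2: external mesh, 1 reversal → CW.
shaft 2 → the output shaft: internal mesh, same direction → CW.
1 reversal in total — an odd number — so the output shaft turns opposite to the input shaft.

clockwise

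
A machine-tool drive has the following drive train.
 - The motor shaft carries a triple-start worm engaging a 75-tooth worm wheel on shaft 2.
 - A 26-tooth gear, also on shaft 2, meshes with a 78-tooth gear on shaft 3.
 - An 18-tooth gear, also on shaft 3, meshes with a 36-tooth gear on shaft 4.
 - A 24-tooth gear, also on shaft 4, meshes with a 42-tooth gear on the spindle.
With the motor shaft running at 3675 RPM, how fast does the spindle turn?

Worm: ratio = 75/3 = 25, so shaft 2 turns at 3675 / 25 = 147 RPM.
Gear mesh: ratio = 78/26 = 3, so shaft 3 turns at 147 / 3 = 49 RPM.
Gear mesh: ratio = 36/18 = 2, so shaft 4 turns at 49 / 2 = 24.5 RPM.
Gear mesh: ratio = 42/24 = 1.75, so the spindle turns at 24.5 / 1.75 = 14 RPM.

14 RPM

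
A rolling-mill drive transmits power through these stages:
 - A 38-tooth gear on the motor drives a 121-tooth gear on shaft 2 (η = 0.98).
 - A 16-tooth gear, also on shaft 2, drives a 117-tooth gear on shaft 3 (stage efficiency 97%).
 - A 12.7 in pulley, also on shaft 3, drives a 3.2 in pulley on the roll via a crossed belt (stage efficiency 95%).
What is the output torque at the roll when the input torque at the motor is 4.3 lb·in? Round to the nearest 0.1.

After the gear mesh (121/38): 4.3 × 3.1842 × 0.98 = 13.418 lb·in
After the gear mesh (117/16): 13.418 × 7.3125 × 0.97 = 95.177 lb·in
After the belt (3.2/12.7): 95.177 × 0.25197 × 0.95 = 22.783 lb·in

22.8 lb·in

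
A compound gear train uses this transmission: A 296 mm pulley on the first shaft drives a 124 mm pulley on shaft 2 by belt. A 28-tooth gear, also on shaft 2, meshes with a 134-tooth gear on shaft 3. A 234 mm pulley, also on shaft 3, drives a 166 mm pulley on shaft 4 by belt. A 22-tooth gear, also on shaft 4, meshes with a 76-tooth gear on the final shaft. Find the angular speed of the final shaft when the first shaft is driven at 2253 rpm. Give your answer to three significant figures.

459 rpm

belt 124/296 = 0.41892 → 2253/0.41892 = 5378.1 rpm
gear mesh 134/28 = 4.7857 → 5378.1/4.7857 = 1123.8 rpm
belt 166/234 = 0.7094 → 1123.8/0.7094 = 1584.1 rpm
gear mesh 76/22 = 3.4545 → 1584.1/3.4545 = 458.57 rpm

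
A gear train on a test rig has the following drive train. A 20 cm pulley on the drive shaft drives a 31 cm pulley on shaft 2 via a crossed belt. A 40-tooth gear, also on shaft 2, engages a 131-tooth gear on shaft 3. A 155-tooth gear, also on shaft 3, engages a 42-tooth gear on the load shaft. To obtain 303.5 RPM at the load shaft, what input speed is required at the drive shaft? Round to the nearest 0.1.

Overall ratio R = 1.55 × 3.275 × 0.27097 = 1.3755.
Required input speed = output speed × R = 303.5 × 1.3755 = 417.46 RPM.

417.5 RPM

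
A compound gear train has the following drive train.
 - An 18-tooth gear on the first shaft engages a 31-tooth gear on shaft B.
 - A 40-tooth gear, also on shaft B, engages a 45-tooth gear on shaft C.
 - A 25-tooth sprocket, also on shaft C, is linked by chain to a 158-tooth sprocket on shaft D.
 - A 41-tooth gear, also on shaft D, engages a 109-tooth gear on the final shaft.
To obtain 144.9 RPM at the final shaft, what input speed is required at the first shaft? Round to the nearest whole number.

Overall ratio R = 1.7222 × 1.125 × 6.32 × 2.6585 = 32.554.
Required input speed = output speed × R = 144.9 × 32.554 = 4717 RPM.

4717 RPM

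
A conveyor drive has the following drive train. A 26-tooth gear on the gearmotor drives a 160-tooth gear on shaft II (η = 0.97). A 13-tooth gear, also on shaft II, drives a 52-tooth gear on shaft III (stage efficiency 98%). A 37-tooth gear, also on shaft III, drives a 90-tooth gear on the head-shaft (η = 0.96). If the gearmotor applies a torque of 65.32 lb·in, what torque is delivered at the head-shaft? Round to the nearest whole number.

3569 lb·in

After the gear mesh (160/26): 65.32 × 6.1538 × 0.97 = 389.91 lb·in
After the gear mesh (52/13): 389.91 × 4 × 0.98 = 1528.4 lb·in
After the gear mesh (90/37): 1528.4 × 2.4324 × 0.96 = 3569.1 lb·in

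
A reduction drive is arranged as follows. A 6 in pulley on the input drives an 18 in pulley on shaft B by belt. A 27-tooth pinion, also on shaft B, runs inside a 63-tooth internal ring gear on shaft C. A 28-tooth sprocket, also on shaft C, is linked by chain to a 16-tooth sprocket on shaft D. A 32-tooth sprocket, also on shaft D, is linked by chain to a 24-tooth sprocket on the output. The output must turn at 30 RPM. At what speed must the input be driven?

90 RPM

Overall ratio R = 3 × 2.3333 × 0.57143 × 0.75 = 3.
Required input speed = output speed × R = 30 × 3 = 90 RPM.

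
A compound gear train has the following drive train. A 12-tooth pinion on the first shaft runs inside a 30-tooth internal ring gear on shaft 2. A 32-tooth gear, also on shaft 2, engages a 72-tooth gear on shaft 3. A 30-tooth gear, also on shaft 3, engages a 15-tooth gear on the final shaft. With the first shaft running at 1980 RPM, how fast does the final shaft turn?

Internal gear: ratio = 30/12 = 2.5, so shaft 2 turns at 1980 / 2.5 = 792 RPM.
Gear mesh: ratio = 72/32 = 2.25, so shaft 3 turns at 792 / 2.25 = 352 RPM.
Gear mesh: ratio = 15/30 = 0.5, so the final shaft turns at 352 / 0.5 = 704 RPM.

704 RPM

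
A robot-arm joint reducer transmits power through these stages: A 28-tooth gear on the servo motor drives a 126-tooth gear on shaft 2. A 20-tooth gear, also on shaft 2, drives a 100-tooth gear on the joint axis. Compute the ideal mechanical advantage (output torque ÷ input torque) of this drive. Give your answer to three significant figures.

Each stage contributes driven/driver: gear mesh 126/28 = 4.5, gear mesh 100/20 = 5.
Overall: 4.5 × 5 = 22.5.

22.5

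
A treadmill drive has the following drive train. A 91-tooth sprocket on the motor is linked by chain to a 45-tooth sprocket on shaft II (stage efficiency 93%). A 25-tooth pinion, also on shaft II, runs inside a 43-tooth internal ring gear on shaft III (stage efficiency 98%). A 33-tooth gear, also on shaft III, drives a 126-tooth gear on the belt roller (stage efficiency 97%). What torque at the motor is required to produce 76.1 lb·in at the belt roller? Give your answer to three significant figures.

Overall ratio R = 0.49451 × 1.72 × 3.8182 = 3.2476; overall efficiency η = 0.93 × 0.98 × 0.97 = 0.8841.
Input torque = output torque / (R × η) = 76.1 / (3.2476 × 0.8841) = 26.506 lb·in.

26.5 lb·in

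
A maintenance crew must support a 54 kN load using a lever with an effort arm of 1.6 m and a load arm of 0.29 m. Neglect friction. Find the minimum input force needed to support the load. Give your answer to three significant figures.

Lever MA = effort arm / load arm = 1.6/0.29 = 5.5172.
Effort = load / MA = 54 / 5.5172 = 9.7875 kN.

9.79 kN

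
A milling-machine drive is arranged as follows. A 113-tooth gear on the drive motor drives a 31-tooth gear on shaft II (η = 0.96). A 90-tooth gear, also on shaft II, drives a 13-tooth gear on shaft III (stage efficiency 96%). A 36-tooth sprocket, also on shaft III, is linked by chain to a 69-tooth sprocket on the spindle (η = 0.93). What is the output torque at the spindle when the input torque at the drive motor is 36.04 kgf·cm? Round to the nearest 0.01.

gear mesh 31/113 = 0.27434 → τ = 36.04·0.27434·0.96 = 9.4916 kgf·cm
gear mesh 13/90 = 0.14444 → τ = 9.4916·0.14444·0.96 = 1.3162 kgf·cm
chain 69/36 = 1.9167 → τ = 1.3162·1.9167·0.93 = 2.3461 kgf·cm

2.35 kgf·cm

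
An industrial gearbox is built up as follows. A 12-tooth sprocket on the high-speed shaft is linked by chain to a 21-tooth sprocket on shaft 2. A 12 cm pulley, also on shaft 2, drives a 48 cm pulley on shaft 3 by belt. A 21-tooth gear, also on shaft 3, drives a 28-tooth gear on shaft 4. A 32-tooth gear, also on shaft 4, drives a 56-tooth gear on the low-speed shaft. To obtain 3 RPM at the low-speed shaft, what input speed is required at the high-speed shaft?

Overall ratio R = 1.75 × 4 × 1.3333 × 1.75 = 16.333.
Required input speed = output speed × R = 3 × 16.333 = 49 RPM.

49 RPM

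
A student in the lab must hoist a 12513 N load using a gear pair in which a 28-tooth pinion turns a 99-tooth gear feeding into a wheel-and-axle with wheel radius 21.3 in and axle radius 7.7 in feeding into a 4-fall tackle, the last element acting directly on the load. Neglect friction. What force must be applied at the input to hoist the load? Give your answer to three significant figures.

320 N

Gear pair MA = 99/28 = 3.5357.
Wheel-and-axle MA = R/r = 21.3/7.7 = 2.7662.
Block-and-tackle MA = number of supporting rope parts = 4.
Combined ideal MA = 3.5357 × 2.7662 × 4 = 39.122.
Effort = load / MA = 12513 / 39.122 = 319.84 N.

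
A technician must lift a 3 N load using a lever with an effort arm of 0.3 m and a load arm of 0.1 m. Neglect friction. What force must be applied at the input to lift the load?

1 N

Lever MA = effort arm / load arm = 0.3/0.1 = 3.
Effort = load / MA = 3 / 3 = 1 N.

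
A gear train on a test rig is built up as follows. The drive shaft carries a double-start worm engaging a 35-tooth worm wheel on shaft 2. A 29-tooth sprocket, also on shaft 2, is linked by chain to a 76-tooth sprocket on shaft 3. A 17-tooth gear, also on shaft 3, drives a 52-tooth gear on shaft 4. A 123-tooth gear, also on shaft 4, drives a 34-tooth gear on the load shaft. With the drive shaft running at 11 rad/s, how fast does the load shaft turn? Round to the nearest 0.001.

0.284 rad/s

worm 35/2 = 17.5 → 11/17.5 = 0.62857 rad/s
chain 76/29 = 2.6207 → 0.62857/2.6207 = 0.23985 rad/s
gear mesh 52/17 = 3.0588 → 0.23985/3.0588 = 0.078412 rad/s
gear mesh 34/123 = 0.27642 → 0.078412/0.27642 = 0.28367 rad/s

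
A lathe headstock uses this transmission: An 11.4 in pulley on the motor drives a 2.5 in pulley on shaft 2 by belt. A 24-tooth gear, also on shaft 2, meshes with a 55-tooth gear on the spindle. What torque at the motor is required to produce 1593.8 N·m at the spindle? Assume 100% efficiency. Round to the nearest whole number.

3171 N·m

Overall ratio R = 0.2193 × 2.2917 = 0.50256.
Input torque = output torque / R = 1593.8 / 0.50256 = 3171.4 N·m.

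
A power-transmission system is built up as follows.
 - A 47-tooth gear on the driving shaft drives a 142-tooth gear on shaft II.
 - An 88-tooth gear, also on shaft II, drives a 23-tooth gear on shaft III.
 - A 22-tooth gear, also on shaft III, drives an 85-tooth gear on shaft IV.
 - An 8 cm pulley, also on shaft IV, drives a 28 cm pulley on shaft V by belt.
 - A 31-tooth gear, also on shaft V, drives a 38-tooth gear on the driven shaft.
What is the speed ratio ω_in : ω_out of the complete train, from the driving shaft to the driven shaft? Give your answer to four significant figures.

13.09

Each stage contributes driven/driver: gear mesh 142/47 = 3.0213, gear mesh 23/88 = 0.26136, gear mesh 85/22 = 3.8636, belt 28/8 = 3.5, gear mesh 38/31 = 1.2258.
Overall: 3.0213 × 0.26136 × 3.8636 × 3.5 × 1.2258 = 13.089.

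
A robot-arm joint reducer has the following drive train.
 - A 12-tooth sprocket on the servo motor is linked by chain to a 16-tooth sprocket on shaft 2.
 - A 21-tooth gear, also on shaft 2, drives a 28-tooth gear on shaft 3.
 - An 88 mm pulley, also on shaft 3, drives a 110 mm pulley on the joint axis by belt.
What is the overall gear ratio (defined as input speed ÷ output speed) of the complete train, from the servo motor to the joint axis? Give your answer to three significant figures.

2.22

Each stage contributes driven/driver: chain 16/12 = 1.3333, gear mesh 28/21 = 1.3333, belt 110/88 = 1.25.
Overall: 1.3333 × 1.3333 × 1.25 = 2.2222.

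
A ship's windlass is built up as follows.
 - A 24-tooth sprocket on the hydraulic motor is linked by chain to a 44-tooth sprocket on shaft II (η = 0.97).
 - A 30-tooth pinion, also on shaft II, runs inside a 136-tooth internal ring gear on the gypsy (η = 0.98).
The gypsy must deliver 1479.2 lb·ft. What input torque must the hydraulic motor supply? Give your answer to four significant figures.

Overall ratio R = 1.8333 × 4.5333 = 8.3111; overall efficiency η = 0.97 × 0.98 = 0.9506.
Input torque = output torque / (R × η) = 1479.2 / (8.3111 × 0.9506) = 187.23 lb·ft.

187.2 lb·ft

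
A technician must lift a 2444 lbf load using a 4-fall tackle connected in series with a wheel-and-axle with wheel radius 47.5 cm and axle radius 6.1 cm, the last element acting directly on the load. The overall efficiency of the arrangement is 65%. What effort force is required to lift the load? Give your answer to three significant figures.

Block-and-tackle MA = number of supporting rope parts = 4.
Wheel-and-axle MA = R/r = 47.5/6.1 = 7.7869.
Combined ideal MA = 4 × 7.7869 = 31.148.
Actual MA = 31.148 × 0.65 = 20.246.
Effort = load / actual MA = 2444 / 20.246 = 120.72 lbf.

121 lbf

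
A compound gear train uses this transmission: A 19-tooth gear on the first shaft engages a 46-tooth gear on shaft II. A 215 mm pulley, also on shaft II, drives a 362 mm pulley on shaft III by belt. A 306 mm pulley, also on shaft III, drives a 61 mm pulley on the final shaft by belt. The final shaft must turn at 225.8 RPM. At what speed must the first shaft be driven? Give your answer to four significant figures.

183.5 RPM

Overall ratio R = 2.4211 × 1.6837 × 0.19935 = 0.81261.
Required input speed = output speed × R = 225.8 × 0.81261 = 183.49 RPM.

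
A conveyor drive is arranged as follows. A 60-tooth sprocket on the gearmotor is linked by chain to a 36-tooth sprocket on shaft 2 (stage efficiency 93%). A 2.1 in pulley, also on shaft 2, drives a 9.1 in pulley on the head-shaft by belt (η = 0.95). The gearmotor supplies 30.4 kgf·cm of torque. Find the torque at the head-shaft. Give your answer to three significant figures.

69.8 kgf·cm

chain 36/60 = 0.6 → τ = 30.4·0.6·0.93 = 16.963 kgf·cm
belt 9.1/2.1 = 4.3333 → τ = 16.963·4.3333·0.95 = 69.832 kgf·cm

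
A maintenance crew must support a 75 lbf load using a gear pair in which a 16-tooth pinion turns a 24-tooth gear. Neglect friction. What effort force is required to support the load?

50 lbf

Gear pair MA = 24/16 = 1.5.
Effort = load / MA = 75 / 1.5 = 50 lbf.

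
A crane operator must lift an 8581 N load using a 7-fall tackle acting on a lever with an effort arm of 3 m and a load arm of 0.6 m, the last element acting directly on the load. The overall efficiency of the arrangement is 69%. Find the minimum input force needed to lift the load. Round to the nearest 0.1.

355.3 N

Block-and-tackle MA = number of supporting rope parts = 7.
Lever MA = effort arm / load arm = 3/0.6 = 5.
Combined ideal MA = 7 × 5 = 35.
Actual MA = 35 × 0.69 = 24.15.
Effort = load / actual MA = 8581 / 24.15 = 355.32 N.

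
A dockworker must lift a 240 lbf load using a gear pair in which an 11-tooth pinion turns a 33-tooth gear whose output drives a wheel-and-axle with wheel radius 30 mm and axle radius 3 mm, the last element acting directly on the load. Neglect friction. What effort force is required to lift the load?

Gear pair MA = 33/11 = 3.
Wheel-and-axle MA = R/r = 30/3 = 10.
Combined ideal MA = 3 × 10 = 30.
Effort = load / MA = 240 / 30 = 8 lbf.

8 lbf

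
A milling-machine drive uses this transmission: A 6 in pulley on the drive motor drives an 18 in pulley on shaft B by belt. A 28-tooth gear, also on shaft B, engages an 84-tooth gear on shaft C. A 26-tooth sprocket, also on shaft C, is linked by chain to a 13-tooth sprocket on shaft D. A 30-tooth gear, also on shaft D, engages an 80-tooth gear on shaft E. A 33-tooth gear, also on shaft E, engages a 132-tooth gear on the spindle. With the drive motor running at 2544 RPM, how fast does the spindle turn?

belt 18/6 = 3 → 2544/3 = 848 RPM
gear mesh 84/28 = 3 → 848/3 = 282.67 RPM
chain 13/26 = 0.5 → 282.67/0.5 = 565.33 RPM
gear mesh 80/30 = 2.6667 → 565.33/2.6667 = 212 RPM
gear mesh 132/33 = 4 → 212/4 = 53 RPM

53 RPM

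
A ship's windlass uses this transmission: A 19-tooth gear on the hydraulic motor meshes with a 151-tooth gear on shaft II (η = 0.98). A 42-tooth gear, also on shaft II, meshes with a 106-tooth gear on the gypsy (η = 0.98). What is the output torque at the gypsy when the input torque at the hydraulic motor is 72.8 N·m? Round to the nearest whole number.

1402 N·m

Gear mesh: ratio = 151/19 = 7.9474; torque at shaft II = 72.8 × 7.9474 × 0.98 = 567 N·m.
Gear mesh: ratio = 106/42 = 2.5238; torque at the gypsy = 567 × 2.5238 × 0.98 = 1402.4 N·m.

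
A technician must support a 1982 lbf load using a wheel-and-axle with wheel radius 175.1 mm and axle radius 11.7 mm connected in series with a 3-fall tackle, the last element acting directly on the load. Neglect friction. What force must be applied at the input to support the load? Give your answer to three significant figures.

44.1 lbf

Wheel-and-axle MA = R/r = 175.1/11.7 = 14.966.
Block-and-tackle MA = number of supporting rope parts = 3.
Combined ideal MA = 14.966 × 3 = 44.897.
Effort = load / MA = 1982 / 44.897 = 44.145 lbf.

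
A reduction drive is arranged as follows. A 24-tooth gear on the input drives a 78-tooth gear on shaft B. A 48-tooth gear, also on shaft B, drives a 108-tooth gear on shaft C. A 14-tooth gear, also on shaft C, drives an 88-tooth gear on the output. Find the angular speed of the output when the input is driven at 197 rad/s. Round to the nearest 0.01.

gear mesh 78/24 = 3.25 → 197/3.25 = 60.615 rad/s
gear mesh 108/48 = 2.25 → 60.615/2.25 = 26.94 rad/s
gear mesh 88/14 = 6.2857 → 26.94/6.2857 = 4.2859 rad/s

4.29 rad/s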